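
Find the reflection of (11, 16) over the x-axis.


Reflection across x-axis: (x, y) -> (x, -y)
(11, 16) -> (11, -16)

(11, -16)


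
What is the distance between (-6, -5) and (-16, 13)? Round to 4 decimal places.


d = sqrt((-16--6)^2 + (13--5)^2) = 20.5913

20.5913


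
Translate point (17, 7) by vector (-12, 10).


Translation: (x+dx, y+dy) = (17+-12, 7+10) = (5, 17)

(5, 17)


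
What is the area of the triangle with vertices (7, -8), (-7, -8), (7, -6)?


Area = |x1(y2-y3) + x2(y3-y1) + x3(y1-y2)| / 2
= |7*(-8--6) + -7*(-6--8) + 7*(-8--8)| / 2
= 14

14


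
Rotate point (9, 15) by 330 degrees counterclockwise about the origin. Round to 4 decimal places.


x' = 9*cos(330) - 15*sin(330) = 15.2942
y' = 9*sin(330) + 15*cos(330) = 8.4904

(15.2942, 8.4904)


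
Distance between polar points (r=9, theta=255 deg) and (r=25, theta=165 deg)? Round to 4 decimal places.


d = sqrt(r1^2 + r2^2 - 2*r1*r2*cos(t2-t1))
d = sqrt(9^2 + 25^2 - 2*9*25*cos(165-255)) = 26.5707

26.5707


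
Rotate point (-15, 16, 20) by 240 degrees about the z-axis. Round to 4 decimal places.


x' = -15*cos(240) - 16*sin(240) = 21.3564
y' = -15*sin(240) + 16*cos(240) = 4.9904
z' = 20

(21.3564, 4.9904, 20)


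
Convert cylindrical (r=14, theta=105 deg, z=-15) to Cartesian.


x = 14 * cos(105) = -3.6235
y = 14 * sin(105) = 13.523
z = -15

(-3.6235, 13.523, -15)


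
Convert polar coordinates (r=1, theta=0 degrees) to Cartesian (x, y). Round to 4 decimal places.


x = 1 * cos(0) = 1
y = 1 * sin(0) = 0

(1, 0)


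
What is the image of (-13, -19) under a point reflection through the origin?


Reflection through origin: (x, y) -> (-x, -y)
(-13, -19) -> (13, 19)

(13, 19)


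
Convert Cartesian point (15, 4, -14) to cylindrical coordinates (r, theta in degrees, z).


r = sqrt(15^2 + 4^2) = 15.5242
theta = atan2(4, 15) = 14.9314 deg
z = -14

r = 15.5242, theta = 14.9314 deg, z = -14


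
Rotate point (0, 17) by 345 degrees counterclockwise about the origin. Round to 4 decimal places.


x' = 0*cos(345) - 17*sin(345) = 4.3999
y' = 0*sin(345) + 17*cos(345) = 16.4207

(4.3999, 16.4207)


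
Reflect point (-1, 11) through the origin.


Reflection through origin: (x, y) -> (-x, -y)
(-1, 11) -> (1, -11)

(1, -11)


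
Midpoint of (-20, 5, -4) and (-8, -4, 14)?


Midpoint = ((-20+-8)/2, (5+-4)/2, (-4+14)/2) = (-14, 0.5, 5)

(-14, 0.5, 5)


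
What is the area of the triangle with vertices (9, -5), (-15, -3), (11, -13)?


Area = |x1(y2-y3) + x2(y3-y1) + x3(y1-y2)| / 2
= |9*(-3--13) + -15*(-13--5) + 11*(-5--3)| / 2
= 94

94


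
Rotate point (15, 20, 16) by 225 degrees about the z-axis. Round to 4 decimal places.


x' = 15*cos(225) - 20*sin(225) = 3.5355
y' = 15*sin(225) + 20*cos(225) = -24.7487
z' = 16

(3.5355, -24.7487, 16)


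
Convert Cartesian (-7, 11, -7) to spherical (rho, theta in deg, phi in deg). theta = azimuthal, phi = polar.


rho = sqrt((-7)^2 + 11^2 + (-7)^2) = 14.7986
theta = atan2(11, -7) = 122.4712 deg
phi = acos(-7/14.7986) = 118.2303 deg

rho = 14.7986, theta = 122.4712 deg, phi = 118.2303 deg


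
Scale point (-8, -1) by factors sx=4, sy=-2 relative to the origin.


Scaling: (x*sx, y*sy) = (-8*4, -1*-2) = (-32, 2)

(-32, 2)


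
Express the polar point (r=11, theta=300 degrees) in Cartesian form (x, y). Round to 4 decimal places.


x = 11 * cos(300) = 5.5
y = 11 * sin(300) = -9.5263

(5.5, -9.5263)


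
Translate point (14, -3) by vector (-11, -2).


Translation: (x+dx, y+dy) = (14+-11, -3+-2) = (3, -5)

(3, -5)


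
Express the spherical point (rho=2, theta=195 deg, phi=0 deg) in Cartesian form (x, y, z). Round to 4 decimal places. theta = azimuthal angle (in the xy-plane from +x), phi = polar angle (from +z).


x = 2 * sin(0) * cos(195) = 0
y = 2 * sin(0) * sin(195) = 0
z = 2 * cos(0) = 2

(0, 0, 2)


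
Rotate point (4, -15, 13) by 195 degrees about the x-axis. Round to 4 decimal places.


x' = 4
y' = -15*cos(195) - 13*sin(195) = 17.8535
z' = -15*sin(195) + 13*cos(195) = -8.6748

(4, 17.8535, -8.6748)


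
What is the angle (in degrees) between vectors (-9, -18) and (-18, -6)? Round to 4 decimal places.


dot = -9*-18 + -18*-6 = 270
|u| = 20.1246, |v| = 18.9737
cos(angle) = 0.7071
angle = 45 degrees

45 degrees


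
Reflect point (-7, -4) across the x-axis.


Reflection across x-axis: (x, y) -> (x, -y)
(-7, -4) -> (-7, 4)

(-7, 4)


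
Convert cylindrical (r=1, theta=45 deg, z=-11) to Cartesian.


x = 1 * cos(45) = 0.7071
y = 1 * sin(45) = 0.7071
z = -11

(0.7071, 0.7071, -11)


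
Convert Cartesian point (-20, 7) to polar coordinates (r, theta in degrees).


r = sqrt((-20)^2 + 7^2) = 21.1896
theta = atan2(7, -20) = 160.71 degrees

r = 21.1896, theta = 160.71 degrees


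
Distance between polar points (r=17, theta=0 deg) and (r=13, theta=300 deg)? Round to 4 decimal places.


d = sqrt(r1^2 + r2^2 - 2*r1*r2*cos(t2-t1))
d = sqrt(17^2 + 13^2 - 2*17*13*cos(300-0)) = 15.3948

15.3948


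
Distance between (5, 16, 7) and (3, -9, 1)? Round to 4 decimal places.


d = sqrt((3-5)^2 + (-9-16)^2 + (1-7)^2) = 25.7876

25.7876


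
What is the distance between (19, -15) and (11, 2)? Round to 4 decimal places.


d = sqrt((11-19)^2 + (2--15)^2) = 18.7883

18.7883


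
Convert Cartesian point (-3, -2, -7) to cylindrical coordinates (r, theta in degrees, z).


r = sqrt((-3)^2 + (-2)^2) = 3.6056
theta = atan2(-2, -3) = 213.6901 deg
z = -7

r = 3.6056, theta = 213.6901 deg, z = -7


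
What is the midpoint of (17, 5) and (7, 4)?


Midpoint = ((17+7)/2, (5+4)/2) = (12, 4.5)

(12, 4.5)


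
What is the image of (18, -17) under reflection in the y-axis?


Reflection across y-axis: (x, y) -> (-x, y)
(18, -17) -> (-18, -17)

(-18, -17)


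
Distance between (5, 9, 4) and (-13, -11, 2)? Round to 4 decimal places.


d = sqrt((-13-5)^2 + (-11-9)^2 + (2-4)^2) = 26.9815

26.9815


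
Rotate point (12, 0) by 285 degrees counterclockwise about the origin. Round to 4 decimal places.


x' = 12*cos(285) - 0*sin(285) = 3.1058
y' = 12*sin(285) + 0*cos(285) = -11.5911

(3.1058, -11.5911)


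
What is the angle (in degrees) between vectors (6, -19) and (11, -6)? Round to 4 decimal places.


dot = 6*11 + -19*-6 = 180
|u| = 19.9249, |v| = 12.53
cos(angle) = 0.721
angle = 43.864 degrees

43.864 degrees


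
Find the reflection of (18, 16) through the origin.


Reflection through origin: (x, y) -> (-x, -y)
(18, 16) -> (-18, -16)

(-18, -16)


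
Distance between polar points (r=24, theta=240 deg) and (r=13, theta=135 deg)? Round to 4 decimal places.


d = sqrt(r1^2 + r2^2 - 2*r1*r2*cos(t2-t1))
d = sqrt(24^2 + 13^2 - 2*24*13*cos(135-240)) = 30.1082

30.1082


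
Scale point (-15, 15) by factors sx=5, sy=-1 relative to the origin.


Scaling: (x*sx, y*sy) = (-15*5, 15*-1) = (-75, -15)

(-75, -15)


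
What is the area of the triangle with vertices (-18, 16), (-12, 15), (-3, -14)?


Area = |x1(y2-y3) + x2(y3-y1) + x3(y1-y2)| / 2
= |-18*(15--14) + -12*(-14-16) + -3*(16-15)| / 2
= 82.5

82.5


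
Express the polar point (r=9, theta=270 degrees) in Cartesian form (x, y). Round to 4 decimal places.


x = 9 * cos(270) = 0
y = 9 * sin(270) = -9

(0, -9)


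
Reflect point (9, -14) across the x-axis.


Reflection across x-axis: (x, y) -> (x, -y)
(9, -14) -> (9, 14)

(9, 14)


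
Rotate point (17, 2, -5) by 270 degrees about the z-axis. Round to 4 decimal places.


x' = 17*cos(270) - 2*sin(270) = 2
y' = 17*sin(270) + 2*cos(270) = -17
z' = -5

(2, -17, -5)


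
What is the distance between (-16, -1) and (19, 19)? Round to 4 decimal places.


d = sqrt((19--16)^2 + (19--1)^2) = 40.3113

40.3113


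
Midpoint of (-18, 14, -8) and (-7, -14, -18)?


Midpoint = ((-18+-7)/2, (14+-14)/2, (-8+-18)/2) = (-12.5, 0, -13)

(-12.5, 0, -13)


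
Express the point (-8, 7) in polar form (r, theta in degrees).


r = sqrt((-8)^2 + 7^2) = 10.6301
theta = atan2(7, -8) = 138.8141 degrees

r = 10.6301, theta = 138.8141 degrees


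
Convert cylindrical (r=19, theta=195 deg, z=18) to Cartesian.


x = 19 * cos(195) = -18.3526
y = 19 * sin(195) = -4.9176
z = 18

(-18.3526, -4.9176, 18)


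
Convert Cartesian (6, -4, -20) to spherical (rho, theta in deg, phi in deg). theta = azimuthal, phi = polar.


rho = sqrt(6^2 + (-4)^2 + (-20)^2) = 21.2603
theta = atan2(-4, 6) = 326.3099 deg
phi = acos(-20/21.2603) = 160.173 deg

rho = 21.2603, theta = 326.3099 deg, phi = 160.173 deg


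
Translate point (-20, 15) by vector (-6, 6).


Translation: (x+dx, y+dy) = (-20+-6, 15+6) = (-26, 21)

(-26, 21)


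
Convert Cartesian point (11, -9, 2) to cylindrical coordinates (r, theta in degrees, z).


r = sqrt(11^2 + (-9)^2) = 14.2127
theta = atan2(-9, 11) = 320.7106 deg
z = 2

r = 14.2127, theta = 320.7106 deg, z = 2


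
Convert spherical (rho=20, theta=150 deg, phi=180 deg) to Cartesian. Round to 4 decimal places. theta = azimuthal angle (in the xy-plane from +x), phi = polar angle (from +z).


x = 20 * sin(180) * cos(150) = 0
y = 20 * sin(180) * sin(150) = 0
z = 20 * cos(180) = -20

(0, 0, -20)


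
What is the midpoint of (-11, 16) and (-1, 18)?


Midpoint = ((-11+-1)/2, (16+18)/2) = (-6, 17)

(-6, 17)


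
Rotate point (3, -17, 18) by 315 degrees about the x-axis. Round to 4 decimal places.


x' = 3
y' = -17*cos(315) - 18*sin(315) = 0.7071
z' = -17*sin(315) + 18*cos(315) = 24.7487

(3, 0.7071, 24.7487)


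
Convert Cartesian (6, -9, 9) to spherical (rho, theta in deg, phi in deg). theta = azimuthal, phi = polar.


rho = sqrt(6^2 + (-9)^2 + 9^2) = 14.0712
theta = atan2(-9, 6) = 303.6901 deg
phi = acos(9/14.0712) = 50.2378 deg

rho = 14.0712, theta = 303.6901 deg, phi = 50.2378 deg


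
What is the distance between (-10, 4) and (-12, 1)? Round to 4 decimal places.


d = sqrt((-12--10)^2 + (1-4)^2) = 3.6056

3.6056


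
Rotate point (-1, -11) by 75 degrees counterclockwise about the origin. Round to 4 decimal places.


x' = -1*cos(75) - -11*sin(75) = 10.3664
y' = -1*sin(75) + -11*cos(75) = -3.8129

(10.3664, -3.8129)


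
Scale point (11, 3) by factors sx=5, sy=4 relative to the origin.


Scaling: (x*sx, y*sy) = (11*5, 3*4) = (55, 12)

(55, 12)


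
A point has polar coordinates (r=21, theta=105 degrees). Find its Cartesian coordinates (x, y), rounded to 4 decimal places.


x = 21 * cos(105) = -5.4352
y = 21 * sin(105) = 20.2844

(-5.4352, 20.2844)


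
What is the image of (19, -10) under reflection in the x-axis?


Reflection across x-axis: (x, y) -> (x, -y)
(19, -10) -> (19, 10)

(19, 10)


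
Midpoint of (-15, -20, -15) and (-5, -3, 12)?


Midpoint = ((-15+-5)/2, (-20+-3)/2, (-15+12)/2) = (-10, -11.5, -1.5)

(-10, -11.5, -1.5)


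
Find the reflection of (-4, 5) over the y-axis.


Reflection across y-axis: (x, y) -> (-x, y)
(-4, 5) -> (4, 5)

(4, 5)


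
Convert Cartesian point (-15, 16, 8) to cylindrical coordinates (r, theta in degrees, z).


r = sqrt((-15)^2 + 16^2) = 21.9317
theta = atan2(16, -15) = 133.1524 deg
z = 8

r = 21.9317, theta = 133.1524 deg, z = 8


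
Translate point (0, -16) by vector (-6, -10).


Translation: (x+dx, y+dy) = (0+-6, -16+-10) = (-6, -26)

(-6, -26)


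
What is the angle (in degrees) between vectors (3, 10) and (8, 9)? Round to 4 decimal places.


dot = 3*8 + 10*9 = 114
|u| = 10.4403, |v| = 12.0416
cos(angle) = 0.9068
angle = 24.9343 degrees

24.9343 degrees


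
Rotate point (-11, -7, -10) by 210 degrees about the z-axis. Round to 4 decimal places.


x' = -11*cos(210) - -7*sin(210) = 6.0263
y' = -11*sin(210) + -7*cos(210) = 11.5622
z' = -10

(6.0263, 11.5622, -10)


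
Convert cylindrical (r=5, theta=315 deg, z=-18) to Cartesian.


x = 5 * cos(315) = 3.5355
y = 5 * sin(315) = -3.5355
z = -18

(3.5355, -3.5355, -18)


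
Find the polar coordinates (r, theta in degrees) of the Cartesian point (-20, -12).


r = sqrt((-20)^2 + (-12)^2) = 23.3238
theta = atan2(-12, -20) = 210.9638 degrees

r = 23.3238, theta = 210.9638 degrees


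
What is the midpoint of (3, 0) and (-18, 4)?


Midpoint = ((3+-18)/2, (0+4)/2) = (-7.5, 2)

(-7.5, 2)


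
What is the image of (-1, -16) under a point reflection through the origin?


Reflection through origin: (x, y) -> (-x, -y)
(-1, -16) -> (1, 16)

(1, 16)


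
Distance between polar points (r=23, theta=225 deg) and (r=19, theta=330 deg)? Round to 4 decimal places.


d = sqrt(r1^2 + r2^2 - 2*r1*r2*cos(t2-t1))
d = sqrt(23^2 + 19^2 - 2*23*19*cos(330-225)) = 33.4097

33.4097


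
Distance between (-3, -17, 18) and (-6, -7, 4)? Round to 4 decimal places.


d = sqrt((-6--3)^2 + (-7--17)^2 + (4-18)^2) = 17.4642

17.4642


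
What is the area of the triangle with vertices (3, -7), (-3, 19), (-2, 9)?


Area = |x1(y2-y3) + x2(y3-y1) + x3(y1-y2)| / 2
= |3*(19-9) + -3*(9--7) + -2*(-7-19)| / 2
= 17

17


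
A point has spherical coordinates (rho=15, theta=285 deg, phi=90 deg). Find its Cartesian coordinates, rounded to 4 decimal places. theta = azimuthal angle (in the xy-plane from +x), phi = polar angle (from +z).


x = 15 * sin(90) * cos(285) = 3.8823
y = 15 * sin(90) * sin(285) = -14.4889
z = 15 * cos(90) = 0

(3.8823, -14.4889, 0)


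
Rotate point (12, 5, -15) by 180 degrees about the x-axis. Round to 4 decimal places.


x' = 12
y' = 5*cos(180) - -15*sin(180) = -5
z' = 5*sin(180) + -15*cos(180) = 15

(12, -5, 15)


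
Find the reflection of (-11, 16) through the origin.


Reflection through origin: (x, y) -> (-x, -y)
(-11, 16) -> (11, -16)

(11, -16)


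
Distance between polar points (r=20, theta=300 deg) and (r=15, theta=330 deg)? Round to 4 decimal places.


d = sqrt(r1^2 + r2^2 - 2*r1*r2*cos(t2-t1))
d = sqrt(20^2 + 15^2 - 2*20*15*cos(330-300)) = 10.2657

10.2657


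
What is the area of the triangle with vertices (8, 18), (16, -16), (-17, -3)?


Area = |x1(y2-y3) + x2(y3-y1) + x3(y1-y2)| / 2
= |8*(-16--3) + 16*(-3-18) + -17*(18--16)| / 2
= 509

509


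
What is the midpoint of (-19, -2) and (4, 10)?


Midpoint = ((-19+4)/2, (-2+10)/2) = (-7.5, 4)

(-7.5, 4)


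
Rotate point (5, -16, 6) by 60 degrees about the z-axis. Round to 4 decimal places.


x' = 5*cos(60) - -16*sin(60) = 16.3564
y' = 5*sin(60) + -16*cos(60) = -3.6699
z' = 6

(16.3564, -3.6699, 6)


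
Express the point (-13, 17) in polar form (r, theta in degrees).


r = sqrt((-13)^2 + 17^2) = 21.4009
theta = atan2(17, -13) = 127.4054 degrees

r = 21.4009, theta = 127.4054 degrees


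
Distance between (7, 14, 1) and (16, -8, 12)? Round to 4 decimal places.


d = sqrt((16-7)^2 + (-8-14)^2 + (12-1)^2) = 26.1916

26.1916


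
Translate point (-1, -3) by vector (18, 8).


Translation: (x+dx, y+dy) = (-1+18, -3+8) = (17, 5)

(17, 5)


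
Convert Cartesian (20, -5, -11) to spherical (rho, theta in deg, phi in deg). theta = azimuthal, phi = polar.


rho = sqrt(20^2 + (-5)^2 + (-11)^2) = 23.3666
theta = atan2(-5, 20) = 345.9638 deg
phi = acos(-11/23.3666) = 118.0834 deg

rho = 23.3666, theta = 345.9638 deg, phi = 118.0834 deg


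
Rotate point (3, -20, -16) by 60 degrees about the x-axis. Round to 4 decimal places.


x' = 3
y' = -20*cos(60) - -16*sin(60) = 3.8564
z' = -20*sin(60) + -16*cos(60) = -25.3205

(3, 3.8564, -25.3205)


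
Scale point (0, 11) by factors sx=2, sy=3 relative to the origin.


Scaling: (x*sx, y*sy) = (0*2, 11*3) = (0, 33)

(0, 33)


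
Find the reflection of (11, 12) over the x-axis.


Reflection across x-axis: (x, y) -> (x, -y)
(11, 12) -> (11, -12)

(11, -12)


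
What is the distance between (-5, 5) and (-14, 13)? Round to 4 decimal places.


d = sqrt((-14--5)^2 + (13-5)^2) = 12.0416

12.0416


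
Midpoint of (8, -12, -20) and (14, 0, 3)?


Midpoint = ((8+14)/2, (-12+0)/2, (-20+3)/2) = (11, -6, -8.5)

(11, -6, -8.5)


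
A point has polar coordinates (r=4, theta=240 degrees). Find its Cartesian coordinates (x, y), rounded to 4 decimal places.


x = 4 * cos(240) = -2
y = 4 * sin(240) = -3.4641

(-2, -3.4641)


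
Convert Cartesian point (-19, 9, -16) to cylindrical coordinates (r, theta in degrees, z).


r = sqrt((-19)^2 + 9^2) = 21.0238
theta = atan2(9, -19) = 154.6538 deg
z = -16

r = 21.0238, theta = 154.6538 deg, z = -16


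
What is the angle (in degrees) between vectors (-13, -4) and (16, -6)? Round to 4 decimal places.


dot = -13*16 + -4*-6 = -184
|u| = 13.6015, |v| = 17.088
cos(angle) = -0.7917
angle = 142.3412 degrees

142.3412 degrees


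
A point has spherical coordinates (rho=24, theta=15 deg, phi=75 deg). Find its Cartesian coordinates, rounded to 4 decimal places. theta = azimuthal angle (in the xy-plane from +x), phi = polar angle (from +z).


x = 24 * sin(75) * cos(15) = 22.3923
y = 24 * sin(75) * sin(15) = 6
z = 24 * cos(75) = 6.2117

(22.3923, 6, 6.2117)


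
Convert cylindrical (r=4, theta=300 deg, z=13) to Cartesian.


x = 4 * cos(300) = 2
y = 4 * sin(300) = -3.4641
z = 13

(2, -3.4641, 13)


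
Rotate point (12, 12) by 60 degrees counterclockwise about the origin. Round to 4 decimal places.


x' = 12*cos(60) - 12*sin(60) = -4.3923
y' = 12*sin(60) + 12*cos(60) = 16.3923

(-4.3923, 16.3923)


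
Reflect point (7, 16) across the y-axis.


Reflection across y-axis: (x, y) -> (-x, y)
(7, 16) -> (-7, 16)

(-7, 16)


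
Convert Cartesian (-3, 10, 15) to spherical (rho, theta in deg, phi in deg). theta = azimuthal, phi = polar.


rho = sqrt((-3)^2 + 10^2 + 15^2) = 18.2757
theta = atan2(10, -3) = 106.6992 deg
phi = acos(15/18.2757) = 34.8387 deg

rho = 18.2757, theta = 106.6992 deg, phi = 34.8387 deg


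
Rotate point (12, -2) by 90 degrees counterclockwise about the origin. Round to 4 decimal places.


x' = 12*cos(90) - -2*sin(90) = 2
y' = 12*sin(90) + -2*cos(90) = 12

(2, 12)


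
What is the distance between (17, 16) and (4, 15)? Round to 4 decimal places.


d = sqrt((4-17)^2 + (15-16)^2) = 13.0384

13.0384


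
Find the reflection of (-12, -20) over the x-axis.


Reflection across x-axis: (x, y) -> (x, -y)
(-12, -20) -> (-12, 20)

(-12, 20)


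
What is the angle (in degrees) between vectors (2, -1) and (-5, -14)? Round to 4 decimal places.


dot = 2*-5 + -1*-14 = 4
|u| = 2.2361, |v| = 14.8661
cos(angle) = 0.1203
angle = 83.0888 degrees

83.0888 degrees


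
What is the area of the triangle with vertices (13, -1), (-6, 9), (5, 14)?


Area = |x1(y2-y3) + x2(y3-y1) + x3(y1-y2)| / 2
= |13*(9-14) + -6*(14--1) + 5*(-1-9)| / 2
= 102.5

102.5


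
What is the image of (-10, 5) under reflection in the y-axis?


Reflection across y-axis: (x, y) -> (-x, y)
(-10, 5) -> (10, 5)

(10, 5)


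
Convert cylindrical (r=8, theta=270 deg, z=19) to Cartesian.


x = 8 * cos(270) = 0
y = 8 * sin(270) = -8
z = 19

(0, -8, 19)


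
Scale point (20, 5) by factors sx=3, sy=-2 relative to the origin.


Scaling: (x*sx, y*sy) = (20*3, 5*-2) = (60, -10)

(60, -10)


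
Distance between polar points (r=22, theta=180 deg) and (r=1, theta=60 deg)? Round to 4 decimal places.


d = sqrt(r1^2 + r2^2 - 2*r1*r2*cos(t2-t1))
d = sqrt(22^2 + 1^2 - 2*22*1*cos(60-180)) = 22.5167

22.5167


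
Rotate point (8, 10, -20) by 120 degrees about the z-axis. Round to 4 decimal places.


x' = 8*cos(120) - 10*sin(120) = -12.6603
y' = 8*sin(120) + 10*cos(120) = 1.9282
z' = -20

(-12.6603, 1.9282, -20)


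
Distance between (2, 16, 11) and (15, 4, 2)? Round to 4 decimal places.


d = sqrt((15-2)^2 + (4-16)^2 + (2-11)^2) = 19.8494

19.8494


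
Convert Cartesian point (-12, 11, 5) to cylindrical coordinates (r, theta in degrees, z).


r = sqrt((-12)^2 + 11^2) = 16.2788
theta = atan2(11, -12) = 137.4896 deg
z = 5

r = 16.2788, theta = 137.4896 deg, z = 5


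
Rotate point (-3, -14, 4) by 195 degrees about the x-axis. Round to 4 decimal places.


x' = -3
y' = -14*cos(195) - 4*sin(195) = 14.5582
z' = -14*sin(195) + 4*cos(195) = -0.2402

(-3, 14.5582, -0.2402)


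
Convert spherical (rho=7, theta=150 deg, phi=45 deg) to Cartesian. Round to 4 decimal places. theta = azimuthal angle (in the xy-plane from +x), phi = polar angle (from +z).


x = 7 * sin(45) * cos(150) = -4.2866
y = 7 * sin(45) * sin(150) = 2.4749
z = 7 * cos(45) = 4.9497

(-4.2866, 2.4749, 4.9497)


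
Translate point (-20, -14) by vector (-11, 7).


Translation: (x+dx, y+dy) = (-20+-11, -14+7) = (-31, -7)

(-31, -7)


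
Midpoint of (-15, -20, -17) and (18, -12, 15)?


Midpoint = ((-15+18)/2, (-20+-12)/2, (-17+15)/2) = (1.5, -16, -1)

(1.5, -16, -1)


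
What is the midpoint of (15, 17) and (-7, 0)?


Midpoint = ((15+-7)/2, (17+0)/2) = (4, 8.5)

(4, 8.5)


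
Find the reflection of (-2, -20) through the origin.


Reflection through origin: (x, y) -> (-x, -y)
(-2, -20) -> (2, 20)

(2, 20)


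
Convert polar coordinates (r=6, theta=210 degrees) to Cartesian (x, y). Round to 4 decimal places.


x = 6 * cos(210) = -5.1962
y = 6 * sin(210) = -3

(-5.1962, -3)


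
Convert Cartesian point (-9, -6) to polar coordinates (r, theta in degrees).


r = sqrt((-9)^2 + (-6)^2) = 10.8167
theta = atan2(-6, -9) = 213.6901 degrees

r = 10.8167, theta = 213.6901 degrees


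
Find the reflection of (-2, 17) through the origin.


Reflection through origin: (x, y) -> (-x, -y)
(-2, 17) -> (2, -17)

(2, -17)


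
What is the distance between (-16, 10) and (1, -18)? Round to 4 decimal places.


d = sqrt((1--16)^2 + (-18-10)^2) = 32.7567

32.7567


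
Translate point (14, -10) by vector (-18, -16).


Translation: (x+dx, y+dy) = (14+-18, -10+-16) = (-4, -26)

(-4, -26)


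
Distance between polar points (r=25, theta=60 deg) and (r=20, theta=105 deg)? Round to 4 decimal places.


d = sqrt(r1^2 + r2^2 - 2*r1*r2*cos(t2-t1))
d = sqrt(25^2 + 20^2 - 2*25*20*cos(105-60)) = 17.8296

17.8296


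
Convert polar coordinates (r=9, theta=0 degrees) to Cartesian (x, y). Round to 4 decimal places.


x = 9 * cos(0) = 9
y = 9 * sin(0) = 0

(9, 0)


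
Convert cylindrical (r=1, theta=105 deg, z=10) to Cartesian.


x = 1 * cos(105) = -0.2588
y = 1 * sin(105) = 0.9659
z = 10

(-0.2588, 0.9659, 10)


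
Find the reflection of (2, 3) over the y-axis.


Reflection across y-axis: (x, y) -> (-x, y)
(2, 3) -> (-2, 3)

(-2, 3)


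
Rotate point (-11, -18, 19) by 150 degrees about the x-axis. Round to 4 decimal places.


x' = -11
y' = -18*cos(150) - 19*sin(150) = 6.0885
z' = -18*sin(150) + 19*cos(150) = -25.4545

(-11, 6.0885, -25.4545)


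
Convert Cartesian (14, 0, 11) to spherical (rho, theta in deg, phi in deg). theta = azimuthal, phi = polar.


rho = sqrt(14^2 + 0^2 + 11^2) = 17.8045
theta = atan2(0, 14) = 0 deg
phi = acos(11/17.8045) = 51.8428 deg

rho = 17.8045, theta = 0 deg, phi = 51.8428 deg


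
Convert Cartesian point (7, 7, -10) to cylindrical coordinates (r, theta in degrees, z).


r = sqrt(7^2 + 7^2) = 9.8995
theta = atan2(7, 7) = 45 deg
z = -10

r = 9.8995, theta = 45 deg, z = -10


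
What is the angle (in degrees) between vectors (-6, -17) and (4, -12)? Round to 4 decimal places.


dot = -6*4 + -17*-12 = 180
|u| = 18.0278, |v| = 12.6491
cos(angle) = 0.7894
angle = 37.875 degrees

37.875 degrees


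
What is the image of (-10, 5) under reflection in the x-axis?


Reflection across x-axis: (x, y) -> (x, -y)
(-10, 5) -> (-10, -5)

(-10, -5)


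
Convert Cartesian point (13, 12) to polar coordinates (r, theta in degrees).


r = sqrt(13^2 + 12^2) = 17.6918
theta = atan2(12, 13) = 42.7094 degrees

r = 17.6918, theta = 42.7094 degrees


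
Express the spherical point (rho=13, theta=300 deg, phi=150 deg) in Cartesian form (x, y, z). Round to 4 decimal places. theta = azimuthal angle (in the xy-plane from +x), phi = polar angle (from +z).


x = 13 * sin(150) * cos(300) = 3.25
y = 13 * sin(150) * sin(300) = -5.6292
z = 13 * cos(150) = -11.2583

(3.25, -5.6292, -11.2583)


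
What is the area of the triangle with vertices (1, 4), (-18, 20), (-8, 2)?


Area = |x1(y2-y3) + x2(y3-y1) + x3(y1-y2)| / 2
= |1*(20-2) + -18*(2-4) + -8*(4-20)| / 2
= 91

91


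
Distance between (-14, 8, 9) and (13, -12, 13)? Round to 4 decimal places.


d = sqrt((13--14)^2 + (-12-8)^2 + (13-9)^2) = 33.8378

33.8378


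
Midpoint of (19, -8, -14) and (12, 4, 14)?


Midpoint = ((19+12)/2, (-8+4)/2, (-14+14)/2) = (15.5, -2, 0)

(15.5, -2, 0)


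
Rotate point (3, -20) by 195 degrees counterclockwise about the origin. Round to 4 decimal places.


x' = 3*cos(195) - -20*sin(195) = -8.0742
y' = 3*sin(195) + -20*cos(195) = 18.5421

(-8.0742, 18.5421)


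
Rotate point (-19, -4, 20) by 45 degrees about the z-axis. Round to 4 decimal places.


x' = -19*cos(45) - -4*sin(45) = -10.6066
y' = -19*sin(45) + -4*cos(45) = -16.2635
z' = 20

(-10.6066, -16.2635, 20)


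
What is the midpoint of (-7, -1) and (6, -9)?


Midpoint = ((-7+6)/2, (-1+-9)/2) = (-0.5, -5)

(-0.5, -5)


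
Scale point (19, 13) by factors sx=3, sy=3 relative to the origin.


Scaling: (x*sx, y*sy) = (19*3, 13*3) = (57, 39)

(57, 39)


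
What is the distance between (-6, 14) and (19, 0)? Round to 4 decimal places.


d = sqrt((19--6)^2 + (0-14)^2) = 28.6531

28.6531


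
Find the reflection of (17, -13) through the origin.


Reflection through origin: (x, y) -> (-x, -y)
(17, -13) -> (-17, 13)

(-17, 13)


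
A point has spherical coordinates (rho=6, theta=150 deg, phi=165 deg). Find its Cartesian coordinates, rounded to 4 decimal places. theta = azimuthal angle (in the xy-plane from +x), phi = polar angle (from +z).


x = 6 * sin(165) * cos(150) = -1.3449
y = 6 * sin(165) * sin(150) = 0.7765
z = 6 * cos(165) = -5.7956

(-1.3449, 0.7765, -5.7956)


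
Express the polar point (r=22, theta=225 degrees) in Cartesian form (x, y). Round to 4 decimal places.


x = 22 * cos(225) = -15.5563
y = 22 * sin(225) = -15.5563

(-15.5563, -15.5563)


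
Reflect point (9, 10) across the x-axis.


Reflection across x-axis: (x, y) -> (x, -y)
(9, 10) -> (9, -10)

(9, -10)


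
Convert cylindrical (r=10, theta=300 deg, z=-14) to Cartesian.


x = 10 * cos(300) = 5
y = 10 * sin(300) = -8.6603
z = -14

(5, -8.6603, -14)


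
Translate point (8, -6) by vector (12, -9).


Translation: (x+dx, y+dy) = (8+12, -6+-9) = (20, -15)

(20, -15)


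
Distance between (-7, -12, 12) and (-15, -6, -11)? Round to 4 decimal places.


d = sqrt((-15--7)^2 + (-6--12)^2 + (-11-12)^2) = 25.0799

25.0799


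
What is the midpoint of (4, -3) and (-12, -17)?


Midpoint = ((4+-12)/2, (-3+-17)/2) = (-4, -10)

(-4, -10)


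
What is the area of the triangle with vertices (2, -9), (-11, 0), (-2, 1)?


Area = |x1(y2-y3) + x2(y3-y1) + x3(y1-y2)| / 2
= |2*(0-1) + -11*(1--9) + -2*(-9-0)| / 2
= 47

47


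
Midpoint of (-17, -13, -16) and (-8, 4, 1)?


Midpoint = ((-17+-8)/2, (-13+4)/2, (-16+1)/2) = (-12.5, -4.5, -7.5)

(-12.5, -4.5, -7.5)


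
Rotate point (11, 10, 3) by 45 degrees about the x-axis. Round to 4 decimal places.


x' = 11
y' = 10*cos(45) - 3*sin(45) = 4.9497
z' = 10*sin(45) + 3*cos(45) = 9.1924

(11, 4.9497, 9.1924)


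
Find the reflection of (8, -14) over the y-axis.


Reflection across y-axis: (x, y) -> (-x, y)
(8, -14) -> (-8, -14)

(-8, -14)


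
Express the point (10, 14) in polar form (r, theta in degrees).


r = sqrt(10^2 + 14^2) = 17.2047
theta = atan2(14, 10) = 54.4623 degrees

r = 17.2047, theta = 54.4623 degrees


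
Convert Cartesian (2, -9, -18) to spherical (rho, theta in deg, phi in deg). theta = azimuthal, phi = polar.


rho = sqrt(2^2 + (-9)^2 + (-18)^2) = 20.2237
theta = atan2(-9, 2) = 282.5288 deg
phi = acos(-18/20.2237) = 152.8786 deg

rho = 20.2237, theta = 282.5288 deg, phi = 152.8786 deg


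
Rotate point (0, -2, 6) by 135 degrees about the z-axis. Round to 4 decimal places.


x' = 0*cos(135) - -2*sin(135) = 1.4142
y' = 0*sin(135) + -2*cos(135) = 1.4142
z' = 6

(1.4142, 1.4142, 6)


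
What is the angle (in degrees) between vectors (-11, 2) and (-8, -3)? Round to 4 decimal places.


dot = -11*-8 + 2*-3 = 82
|u| = 11.1803, |v| = 8.544
cos(angle) = 0.8584
angle = 30.8609 degrees

30.8609 degrees


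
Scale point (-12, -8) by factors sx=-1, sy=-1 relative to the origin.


Scaling: (x*sx, y*sy) = (-12*-1, -8*-1) = (12, 8)

(12, 8)


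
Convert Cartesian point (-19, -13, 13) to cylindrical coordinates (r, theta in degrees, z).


r = sqrt((-19)^2 + (-13)^2) = 23.0217
theta = atan2(-13, -19) = 214.3803 deg
z = 13

r = 23.0217, theta = 214.3803 deg, z = 13


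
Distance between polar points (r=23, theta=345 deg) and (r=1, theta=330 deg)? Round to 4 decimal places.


d = sqrt(r1^2 + r2^2 - 2*r1*r2*cos(t2-t1))
d = sqrt(23^2 + 1^2 - 2*23*1*cos(330-345)) = 22.0356

22.0356


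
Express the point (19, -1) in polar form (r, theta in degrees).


r = sqrt(19^2 + (-1)^2) = 19.0263
theta = atan2(-1, 19) = 356.9872 degrees

r = 19.0263, theta = 356.9872 degrees


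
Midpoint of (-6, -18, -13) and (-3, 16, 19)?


Midpoint = ((-6+-3)/2, (-18+16)/2, (-13+19)/2) = (-4.5, -1, 3)

(-4.5, -1, 3)


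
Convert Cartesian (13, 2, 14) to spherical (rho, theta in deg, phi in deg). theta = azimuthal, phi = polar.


rho = sqrt(13^2 + 2^2 + 14^2) = 19.2094
theta = atan2(2, 13) = 8.7462 deg
phi = acos(14/19.2094) = 43.2132 deg

rho = 19.2094, theta = 8.7462 deg, phi = 43.2132 deg


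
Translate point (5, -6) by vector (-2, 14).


Translation: (x+dx, y+dy) = (5+-2, -6+14) = (3, 8)

(3, 8)


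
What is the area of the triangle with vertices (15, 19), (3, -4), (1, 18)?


Area = |x1(y2-y3) + x2(y3-y1) + x3(y1-y2)| / 2
= |15*(-4-18) + 3*(18-19) + 1*(19--4)| / 2
= 155

155


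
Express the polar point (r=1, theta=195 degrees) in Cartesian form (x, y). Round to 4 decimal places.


x = 1 * cos(195) = -0.9659
y = 1 * sin(195) = -0.2588

(-0.9659, -0.2588)


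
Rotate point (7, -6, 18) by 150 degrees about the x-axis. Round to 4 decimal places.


x' = 7
y' = -6*cos(150) - 18*sin(150) = -3.8038
z' = -6*sin(150) + 18*cos(150) = -18.5885

(7, -3.8038, -18.5885)


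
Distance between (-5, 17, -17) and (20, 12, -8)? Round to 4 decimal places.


d = sqrt((20--5)^2 + (12-17)^2 + (-8--17)^2) = 27.037

27.037


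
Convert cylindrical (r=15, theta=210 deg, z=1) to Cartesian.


x = 15 * cos(210) = -12.9904
y = 15 * sin(210) = -7.5
z = 1

(-12.9904, -7.5, 1)


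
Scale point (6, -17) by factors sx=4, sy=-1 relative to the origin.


Scaling: (x*sx, y*sy) = (6*4, -17*-1) = (24, 17)

(24, 17)


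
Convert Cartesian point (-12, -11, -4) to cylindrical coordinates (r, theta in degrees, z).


r = sqrt((-12)^2 + (-11)^2) = 16.2788
theta = atan2(-11, -12) = 222.5104 deg
z = -4

r = 16.2788, theta = 222.5104 deg, z = -4


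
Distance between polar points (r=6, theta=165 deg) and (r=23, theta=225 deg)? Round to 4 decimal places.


d = sqrt(r1^2 + r2^2 - 2*r1*r2*cos(t2-t1))
d = sqrt(6^2 + 23^2 - 2*6*23*cos(225-165)) = 20.664

20.664


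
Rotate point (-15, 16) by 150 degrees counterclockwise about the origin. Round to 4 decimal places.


x' = -15*cos(150) - 16*sin(150) = 4.9904
y' = -15*sin(150) + 16*cos(150) = -21.3564

(4.9904, -21.3564)


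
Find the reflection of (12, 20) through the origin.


Reflection through origin: (x, y) -> (-x, -y)
(12, 20) -> (-12, -20)

(-12, -20)


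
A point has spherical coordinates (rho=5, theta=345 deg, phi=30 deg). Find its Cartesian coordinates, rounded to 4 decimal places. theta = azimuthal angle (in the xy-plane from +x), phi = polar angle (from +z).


x = 5 * sin(30) * cos(345) = 2.4148
y = 5 * sin(30) * sin(345) = -0.647
z = 5 * cos(30) = 4.3301

(2.4148, -0.647, 4.3301)


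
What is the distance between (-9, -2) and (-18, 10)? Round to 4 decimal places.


d = sqrt((-18--9)^2 + (10--2)^2) = 15

15


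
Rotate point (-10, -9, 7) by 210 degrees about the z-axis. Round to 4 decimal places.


x' = -10*cos(210) - -9*sin(210) = 4.1603
y' = -10*sin(210) + -9*cos(210) = 12.7942
z' = 7

(4.1603, 12.7942, 7)


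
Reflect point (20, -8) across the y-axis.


Reflection across y-axis: (x, y) -> (-x, y)
(20, -8) -> (-20, -8)

(-20, -8)


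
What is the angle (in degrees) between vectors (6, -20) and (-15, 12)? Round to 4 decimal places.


dot = 6*-15 + -20*12 = -330
|u| = 20.8806, |v| = 19.2094
cos(angle) = -0.8227
angle = 145.3591 degrees

145.3591 degrees


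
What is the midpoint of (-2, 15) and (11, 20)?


Midpoint = ((-2+11)/2, (15+20)/2) = (4.5, 17.5)

(4.5, 17.5)


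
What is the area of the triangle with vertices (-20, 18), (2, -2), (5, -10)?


Area = |x1(y2-y3) + x2(y3-y1) + x3(y1-y2)| / 2
= |-20*(-2--10) + 2*(-10-18) + 5*(18--2)| / 2
= 58

58


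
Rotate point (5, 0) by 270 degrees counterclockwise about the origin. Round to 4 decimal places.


x' = 5*cos(270) - 0*sin(270) = 0
y' = 5*sin(270) + 0*cos(270) = -5

(0, -5)


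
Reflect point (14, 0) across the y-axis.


Reflection across y-axis: (x, y) -> (-x, y)
(14, 0) -> (-14, 0)

(-14, 0)


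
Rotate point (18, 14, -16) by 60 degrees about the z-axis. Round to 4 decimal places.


x' = 18*cos(60) - 14*sin(60) = -3.1244
y' = 18*sin(60) + 14*cos(60) = 22.5885
z' = -16

(-3.1244, 22.5885, -16)


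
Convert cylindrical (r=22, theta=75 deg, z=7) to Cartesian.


x = 22 * cos(75) = 5.694
y = 22 * sin(75) = 21.2504
z = 7

(5.694, 21.2504, 7)


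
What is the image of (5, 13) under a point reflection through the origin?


Reflection through origin: (x, y) -> (-x, -y)
(5, 13) -> (-5, -13)

(-5, -13)


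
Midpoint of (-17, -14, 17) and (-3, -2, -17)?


Midpoint = ((-17+-3)/2, (-14+-2)/2, (17+-17)/2) = (-10, -8, 0)

(-10, -8, 0)


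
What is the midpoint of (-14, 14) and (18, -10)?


Midpoint = ((-14+18)/2, (14+-10)/2) = (2, 2)

(2, 2)


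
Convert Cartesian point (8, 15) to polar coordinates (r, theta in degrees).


r = sqrt(8^2 + 15^2) = 17
theta = atan2(15, 8) = 61.9275 degrees

r = 17, theta = 61.9275 degrees


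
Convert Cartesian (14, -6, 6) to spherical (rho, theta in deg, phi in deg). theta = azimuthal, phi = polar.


rho = sqrt(14^2 + (-6)^2 + 6^2) = 16.3707
theta = atan2(-6, 14) = 336.8014 deg
phi = acos(6/16.3707) = 68.4996 deg

rho = 16.3707, theta = 336.8014 deg, phi = 68.4996 deg


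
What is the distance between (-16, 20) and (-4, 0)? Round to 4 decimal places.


d = sqrt((-4--16)^2 + (0-20)^2) = 23.3238

23.3238


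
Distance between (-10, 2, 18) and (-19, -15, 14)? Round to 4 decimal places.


d = sqrt((-19--10)^2 + (-15-2)^2 + (14-18)^2) = 19.6469

19.6469


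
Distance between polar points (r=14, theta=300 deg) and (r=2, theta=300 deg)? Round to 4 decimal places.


d = sqrt(r1^2 + r2^2 - 2*r1*r2*cos(t2-t1))
d = sqrt(14^2 + 2^2 - 2*14*2*cos(300-300)) = 12

12


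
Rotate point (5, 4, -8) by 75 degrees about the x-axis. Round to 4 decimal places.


x' = 5
y' = 4*cos(75) - -8*sin(75) = 8.7627
z' = 4*sin(75) + -8*cos(75) = 1.7932

(5, 8.7627, 1.7932)


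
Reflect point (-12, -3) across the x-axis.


Reflection across x-axis: (x, y) -> (x, -y)
(-12, -3) -> (-12, 3)

(-12, 3)


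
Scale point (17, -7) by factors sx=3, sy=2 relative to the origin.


Scaling: (x*sx, y*sy) = (17*3, -7*2) = (51, -14)

(51, -14)


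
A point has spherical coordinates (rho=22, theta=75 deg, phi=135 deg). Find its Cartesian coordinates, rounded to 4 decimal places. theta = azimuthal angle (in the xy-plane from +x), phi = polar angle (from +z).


x = 22 * sin(135) * cos(75) = 4.0263
y = 22 * sin(135) * sin(75) = 15.0263
z = 22 * cos(135) = -15.5563

(4.0263, 15.0263, -15.5563)


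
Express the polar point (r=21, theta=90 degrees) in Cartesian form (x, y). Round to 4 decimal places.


x = 21 * cos(90) = 0
y = 21 * sin(90) = 21

(0, 21)


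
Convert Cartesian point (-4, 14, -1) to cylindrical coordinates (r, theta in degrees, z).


r = sqrt((-4)^2 + 14^2) = 14.5602
theta = atan2(14, -4) = 105.9454 deg
z = -1

r = 14.5602, theta = 105.9454 deg, z = -1


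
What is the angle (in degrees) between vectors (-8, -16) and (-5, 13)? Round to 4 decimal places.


dot = -8*-5 + -16*13 = -168
|u| = 17.8885, |v| = 13.9284
cos(angle) = -0.6743
angle = 132.3974 degrees

132.3974 degrees


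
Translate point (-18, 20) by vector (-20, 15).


Translation: (x+dx, y+dy) = (-18+-20, 20+15) = (-38, 35)

(-38, 35)


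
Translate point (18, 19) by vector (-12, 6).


Translation: (x+dx, y+dy) = (18+-12, 19+6) = (6, 25)

(6, 25)


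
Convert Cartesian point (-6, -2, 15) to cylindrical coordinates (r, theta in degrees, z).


r = sqrt((-6)^2 + (-2)^2) = 6.3246
theta = atan2(-2, -6) = 198.4349 deg
z = 15

r = 6.3246, theta = 198.4349 deg, z = 15


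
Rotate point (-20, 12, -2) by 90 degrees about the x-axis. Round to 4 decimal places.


x' = -20
y' = 12*cos(90) - -2*sin(90) = 2
z' = 12*sin(90) + -2*cos(90) = 12

(-20, 2, 12)


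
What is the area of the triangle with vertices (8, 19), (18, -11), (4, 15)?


Area = |x1(y2-y3) + x2(y3-y1) + x3(y1-y2)| / 2
= |8*(-11-15) + 18*(15-19) + 4*(19--11)| / 2
= 80

80


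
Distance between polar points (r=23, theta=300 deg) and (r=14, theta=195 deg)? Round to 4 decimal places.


d = sqrt(r1^2 + r2^2 - 2*r1*r2*cos(t2-t1))
d = sqrt(23^2 + 14^2 - 2*23*14*cos(195-300)) = 29.861

29.861


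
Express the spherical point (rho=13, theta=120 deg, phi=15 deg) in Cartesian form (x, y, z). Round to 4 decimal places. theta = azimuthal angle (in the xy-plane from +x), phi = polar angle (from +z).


x = 13 * sin(15) * cos(120) = -1.6823
y = 13 * sin(15) * sin(120) = 2.9139
z = 13 * cos(15) = 12.557

(-1.6823, 2.9139, 12.557)


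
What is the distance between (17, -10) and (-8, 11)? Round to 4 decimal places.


d = sqrt((-8-17)^2 + (11--10)^2) = 32.6497

32.6497


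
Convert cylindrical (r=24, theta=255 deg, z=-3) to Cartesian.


x = 24 * cos(255) = -6.2117
y = 24 * sin(255) = -23.1822
z = -3

(-6.2117, -23.1822, -3)


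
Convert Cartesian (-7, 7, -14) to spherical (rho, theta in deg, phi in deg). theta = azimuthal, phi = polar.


rho = sqrt((-7)^2 + 7^2 + (-14)^2) = 17.1464
theta = atan2(7, -7) = 135 deg
phi = acos(-14/17.1464) = 144.7356 deg

rho = 17.1464, theta = 135 deg, phi = 144.7356 deg


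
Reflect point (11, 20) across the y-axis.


Reflection across y-axis: (x, y) -> (-x, y)
(11, 20) -> (-11, 20)

(-11, 20)


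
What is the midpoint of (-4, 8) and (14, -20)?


Midpoint = ((-4+14)/2, (8+-20)/2) = (5, -6)

(5, -6)


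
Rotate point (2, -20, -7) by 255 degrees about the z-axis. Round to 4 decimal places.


x' = 2*cos(255) - -20*sin(255) = -19.8362
y' = 2*sin(255) + -20*cos(255) = 3.2445
z' = -7

(-19.8362, 3.2445, -7)


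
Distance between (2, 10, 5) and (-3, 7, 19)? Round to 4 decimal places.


d = sqrt((-3-2)^2 + (7-10)^2 + (19-5)^2) = 15.1658

15.1658


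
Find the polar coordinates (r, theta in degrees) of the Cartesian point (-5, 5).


r = sqrt((-5)^2 + 5^2) = 7.0711
theta = atan2(5, -5) = 135 degrees

r = 7.0711, theta = 135 degrees


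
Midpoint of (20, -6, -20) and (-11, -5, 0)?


Midpoint = ((20+-11)/2, (-6+-5)/2, (-20+0)/2) = (4.5, -5.5, -10)

(4.5, -5.5, -10)


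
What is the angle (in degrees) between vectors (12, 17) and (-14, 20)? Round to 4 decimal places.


dot = 12*-14 + 17*20 = 172
|u| = 20.8087, |v| = 24.4131
cos(angle) = 0.3386
angle = 70.2096 degrees

70.2096 degrees


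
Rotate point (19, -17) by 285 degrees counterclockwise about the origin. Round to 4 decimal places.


x' = 19*cos(285) - -17*sin(285) = -11.5032
y' = 19*sin(285) + -17*cos(285) = -22.7525

(-11.5032, -22.7525)
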